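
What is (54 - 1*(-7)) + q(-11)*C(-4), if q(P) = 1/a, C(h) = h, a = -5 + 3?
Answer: 63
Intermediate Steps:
a = -2
q(P) = -1/2 (q(P) = 1/(-2) = -1/2)
(54 - 1*(-7)) + q(-11)*C(-4) = (54 - 1*(-7)) - 1/2*(-4) = (54 + 7) + 2 = 61 + 2 = 63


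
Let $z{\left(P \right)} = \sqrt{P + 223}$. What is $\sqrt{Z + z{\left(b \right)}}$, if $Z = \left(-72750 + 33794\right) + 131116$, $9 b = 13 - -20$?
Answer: $\frac{\sqrt{829440 + 6 \sqrt{510}}}{3} \approx 303.6$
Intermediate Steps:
$b = \frac{11}{3}$ ($b = \frac{13 - -20}{9} = \frac{13 + 20}{9} = \frac{1}{9} \cdot 33 = \frac{11}{3} \approx 3.6667$)
$z{\left(P \right)} = \sqrt{223 + P}$
$Z = 92160$ ($Z = -38956 + 131116 = 92160$)
$\sqrt{Z + z{\left(b \right)}} = \sqrt{92160 + \sqrt{223 + \frac{11}{3}}} = \sqrt{92160 + \sqrt{\frac{680}{3}}} = \sqrt{92160 + \frac{2 \sqrt{510}}{3}}$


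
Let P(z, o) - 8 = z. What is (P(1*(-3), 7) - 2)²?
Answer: 9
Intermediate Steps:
P(z, o) = 8 + z
(P(1*(-3), 7) - 2)² = ((8 + 1*(-3)) - 2)² = ((8 - 3) - 2)² = (5 - 2)² = 3² = 9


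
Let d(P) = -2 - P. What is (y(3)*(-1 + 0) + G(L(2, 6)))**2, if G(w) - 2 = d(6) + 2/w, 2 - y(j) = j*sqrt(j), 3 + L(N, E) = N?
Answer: 127 - 60*sqrt(3) ≈ 23.077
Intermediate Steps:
L(N, E) = -3 + N
y(j) = 2 - j**(3/2) (y(j) = 2 - j*sqrt(j) = 2 - j**(3/2))
G(w) = -6 + 2/w (G(w) = 2 + ((-2 - 1*6) + 2/w) = 2 + ((-2 - 6) + 2/w) = 2 + (-8 + 2/w) = -6 + 2/w)
(y(3)*(-1 + 0) + G(L(2, 6)))**2 = ((2 - 3**(3/2))*(-1 + 0) + (-6 + 2/(-3 + 2)))**2 = ((2 - 3*sqrt(3))*(-1) + (-6 + 2/(-1)))**2 = ((2 - 3*sqrt(3))*(-1) + (-6 + 2*(-1)))**2 = ((-2 + 3*sqrt(3)) + (-6 - 2))**2 = ((-2 + 3*sqrt(3)) - 8)**2 = (-10 + 3*sqrt(3))**2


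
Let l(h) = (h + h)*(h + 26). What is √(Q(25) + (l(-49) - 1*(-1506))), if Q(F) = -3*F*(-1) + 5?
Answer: 16*√15 ≈ 61.968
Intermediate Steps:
l(h) = 2*h*(26 + h) (l(h) = (2*h)*(26 + h) = 2*h*(26 + h))
Q(F) = 5 + 3*F (Q(F) = 3*F + 5 = 5 + 3*F)
√(Q(25) + (l(-49) - 1*(-1506))) = √((5 + 3*25) + (2*(-49)*(26 - 49) - 1*(-1506))) = √((5 + 75) + (2*(-49)*(-23) + 1506)) = √(80 + (2254 + 1506)) = √(80 + 3760) = √3840 = 16*√15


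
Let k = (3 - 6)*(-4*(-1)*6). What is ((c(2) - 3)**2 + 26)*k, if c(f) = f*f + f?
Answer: -2520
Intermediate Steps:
k = -72 (k = -12*6 = -3*24 = -72)
c(f) = f + f**2 (c(f) = f**2 + f = f + f**2)
((c(2) - 3)**2 + 26)*k = ((2*(1 + 2) - 3)**2 + 26)*(-72) = ((2*3 - 3)**2 + 26)*(-72) = ((6 - 3)**2 + 26)*(-72) = (3**2 + 26)*(-72) = (9 + 26)*(-72) = 35*(-72) = -2520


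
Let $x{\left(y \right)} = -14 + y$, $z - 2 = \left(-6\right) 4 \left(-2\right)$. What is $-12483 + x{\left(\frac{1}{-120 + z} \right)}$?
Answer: $- \frac{874791}{70} \approx -12497.0$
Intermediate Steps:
$z = 50$ ($z = 2 + \left(-6\right) 4 \left(-2\right) = 2 - -48 = 2 + 48 = 50$)
$-12483 + x{\left(\frac{1}{-120 + z} \right)} = -12483 - \left(14 - \frac{1}{-120 + 50}\right) = -12483 - \left(14 - \frac{1}{-70}\right) = -12483 - \frac{981}{70} = - \frac{874791}{70}$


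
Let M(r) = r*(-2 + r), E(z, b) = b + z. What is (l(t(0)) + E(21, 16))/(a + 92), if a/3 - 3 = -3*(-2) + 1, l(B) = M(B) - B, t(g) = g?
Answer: 37/122 ≈ 0.30328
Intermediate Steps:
l(B) = -B + B*(-2 + B) (l(B) = B*(-2 + B) - B = -B + B*(-2 + B))
a = 30 (a = 9 + 3*(-3*(-2) + 1) = 9 + 3*(6 + 1) = 9 + 3*7 = 9 + 21 = 30)
(l(t(0)) + E(21, 16))/(a + 92) = (0*(-3 + 0) + (16 + 21))/(30 + 92) = (0*(-3) + 37)/122 = (0 + 37)*(1/122) = 37*(1/122) = 37/122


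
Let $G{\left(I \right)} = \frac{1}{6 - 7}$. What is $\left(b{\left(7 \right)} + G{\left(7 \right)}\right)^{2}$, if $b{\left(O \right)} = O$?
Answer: $36$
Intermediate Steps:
$G{\left(I \right)} = -1$ ($G{\left(I \right)} = \frac{1}{-1} = -1$)
$\left(b{\left(7 \right)} + G{\left(7 \right)}\right)^{2} = \left(7 - 1\right)^{2} = 6^{2} = 36$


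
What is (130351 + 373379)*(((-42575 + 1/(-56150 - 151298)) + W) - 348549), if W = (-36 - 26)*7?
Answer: -20458471074482025/103724 ≈ -1.9724e+11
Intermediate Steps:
W = -434 (W = -62*7 = -434)
(130351 + 373379)*(((-42575 + 1/(-56150 - 151298)) + W) - 348549) = (130351 + 373379)*(((-42575 + 1/(-56150 - 151298)) - 434) - 348549) = 503730*(((-42575 + 1/(-207448)) - 434) - 348549) = 503730*(((-42575 - 1/207448) - 434) - 348549) = 503730*((-8832098601/207448 - 434) - 348549) = 503730*(-8922131033/207448 - 348549) = 503730*(-81227923985/207448) = -20458471074482025/103724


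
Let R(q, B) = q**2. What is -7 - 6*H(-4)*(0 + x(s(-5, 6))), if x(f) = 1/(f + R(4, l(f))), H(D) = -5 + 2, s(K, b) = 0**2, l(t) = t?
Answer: -47/8 ≈ -5.8750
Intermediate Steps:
s(K, b) = 0
H(D) = -3
x(f) = 1/(16 + f) (x(f) = 1/(f + 4**2) = 1/(f + 16) = 1/(16 + f))
-7 - 6*H(-4)*(0 + x(s(-5, 6))) = -7 - (-18)*(0 + 1/(16 + 0)) = -7 - (-18)*(0 + 1/16) = -7 - (-18)/16 = -7 - 6*(-3/16) = -7 + 9/8 = -47/8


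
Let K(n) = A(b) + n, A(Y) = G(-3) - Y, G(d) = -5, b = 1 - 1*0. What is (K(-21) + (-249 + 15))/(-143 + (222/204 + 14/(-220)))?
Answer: 81345/44249 ≈ 1.8383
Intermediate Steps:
b = 1 (b = 1 + 0 = 1)
A(Y) = -5 - Y
K(n) = -6 + n (K(n) = (-5 - 1*1) + n = (-5 - 1) + n = -6 + n)
(K(-21) + (-249 + 15))/(-143 + (222/204 + 14/(-220))) = ((-6 - 21) + (-249 + 15))/(-143 + (222/204 + 14/(-220))) = (-27 - 234)/(-143 + (222*(1/204) + 14*(-1/220))) = -261/(-143 + (37/34 - 7/110)) = -261/(-143 + 958/935) = -261/(-132747/935) = -261*(-935/132747) = 81345/44249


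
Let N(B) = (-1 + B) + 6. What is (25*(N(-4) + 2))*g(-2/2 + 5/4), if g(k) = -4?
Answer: -300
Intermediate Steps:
N(B) = 5 + B
(25*(N(-4) + 2))*g(-2/2 + 5/4) = (25*((5 - 4) + 2))*(-4) = (25*(1 + 2))*(-4) = (25*3)*(-4) = 75*(-4) = -300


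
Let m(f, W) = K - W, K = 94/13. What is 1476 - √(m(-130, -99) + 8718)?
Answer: 1476 - √1491295/13 ≈ 1382.1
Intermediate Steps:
K = 94/13 (K = 94*(1/13) = 94/13 ≈ 7.2308)
m(f, W) = 94/13 - W
1476 - √(m(-130, -99) + 8718) = 1476 - √((94/13 - 1*(-99)) + 8718) = 1476 - √((94/13 + 99) + 8718) = 1476 - √(1381/13 + 8718) = 1476 - √(114715/13) = 1476 - √1491295/13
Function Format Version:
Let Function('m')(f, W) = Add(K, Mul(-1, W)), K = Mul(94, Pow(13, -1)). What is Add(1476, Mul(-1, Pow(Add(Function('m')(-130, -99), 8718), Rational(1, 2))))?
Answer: Add(1476, Mul(Rational(-1, 13), Pow(1491295, Rational(1, 2)))) ≈ 1382.1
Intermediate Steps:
K = Rational(94, 13) (K = Mul(94, Rational(1, 13)) = Rational(94, 13) ≈ 7.2308)
Function('m')(f, W) = Add(Rational(94, 13), Mul(-1, W))
Add(1476, Mul(-1, Pow(Add(Function('m')(-130, -99), 8718), Rational(1, 2)))) = Add(1476, Mul(-1, Pow(Add(Add(Rational(94, 13), Mul(-1, -99)), 8718), Rational(1, 2)))) = Add(1476, Mul(-1, Pow(Add(Add(Rational(94, 13), 99), 8718), Rational(1, 2)))) = Add(1476, Mul(-1, Pow(Add(Rational(1381, 13), 8718), Rational(1, 2)))) = Add(1476, Mul(-1, Pow(Rational(114715, 13), Rational(1, 2)))) = Add(1476, Mul(-1, Mul(Rational(1, 13), Pow(1491295, Rational(1, 2))))) = Add(1476, Mul(Rational(-1, 13), Pow(1491295, Rational(1, 2))))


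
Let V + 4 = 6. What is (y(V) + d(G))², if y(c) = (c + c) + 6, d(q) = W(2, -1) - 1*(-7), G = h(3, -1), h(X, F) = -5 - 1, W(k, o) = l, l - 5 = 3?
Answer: 625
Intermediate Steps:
V = 2 (V = -4 + 6 = 2)
l = 8 (l = 5 + 3 = 8)
W(k, o) = 8
h(X, F) = -6
G = -6
d(q) = 15 (d(q) = 8 - 1*(-7) = 8 + 7 = 15)
y(c) = 6 + 2*c (y(c) = 2*c + 6 = 6 + 2*c)
(y(V) + d(G))² = ((6 + 2*2) + 15)² = ((6 + 4) + 15)² = (10 + 15)² = 25² = 625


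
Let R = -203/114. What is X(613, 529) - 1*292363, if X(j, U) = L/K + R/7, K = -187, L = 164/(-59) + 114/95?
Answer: -1838616904691/6288810 ≈ -2.9236e+5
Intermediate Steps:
L = -466/295 (L = 164*(-1/59) + 114*(1/95) = -164/59 + 6/5 = -466/295 ≈ -1.5797)
R = -203/114 (R = -203*1/114 = -203/114 ≈ -1.7807)
X(j, U) = -1546661/6288810 (X(j, U) = -466/295/(-187) - 203/114/7 = -466/295*(-1/187) - 203/114*⅐ = 466/55165 - 29/114 = -1546661/6288810)
X(613, 529) - 1*292363 = -1546661/6288810 - 1*292363 = -1546661/6288810 - 292363 = -1838616904691/6288810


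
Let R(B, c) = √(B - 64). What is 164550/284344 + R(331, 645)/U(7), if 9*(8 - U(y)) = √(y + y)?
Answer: 82275/142172 + 9*√3738/5170 + 324*√267/2585 ≈ 2.7332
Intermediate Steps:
R(B, c) = √(-64 + B)
U(y) = 8 - √2*√y/9 (U(y) = 8 - √(y + y)/9 = 8 - √2*√y/9)
164550/284344 + R(331, 645)/U(7) = 164550/284344 + √(-64 + 331)/(8 - √2*√7/9) = 164550*(1/284344) + √267/(8 - √14/9) = 82275/142172 + √267/(8 - √14/9)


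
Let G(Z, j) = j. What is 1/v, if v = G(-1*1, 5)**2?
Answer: 1/25 ≈ 0.040000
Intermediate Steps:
v = 25 (v = 5**2 = 25)
1/v = 1/25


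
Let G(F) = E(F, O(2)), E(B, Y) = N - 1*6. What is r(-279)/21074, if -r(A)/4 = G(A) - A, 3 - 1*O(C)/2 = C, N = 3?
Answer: -552/10537 ≈ -0.052387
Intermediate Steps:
O(C) = 6 - 2*C
E(B, Y) = -3 (E(B, Y) = 3 - 1*6 = 3 - 6 = -3)
G(F) = -3
r(A) = 12 + 4*A (r(A) = -4*(-3 - A) = 12 + 4*A)
r(-279)/21074 = (12 + 4*(-279))/21074 = (12 - 1116)*(1/21074) = -1104*1/21074 = -552/10537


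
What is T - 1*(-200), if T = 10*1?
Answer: 210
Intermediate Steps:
T = 10
T - 1*(-200) = 10 - 1*(-200) = 10 + 200 = 210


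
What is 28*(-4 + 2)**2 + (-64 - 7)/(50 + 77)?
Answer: 14153/127 ≈ 111.44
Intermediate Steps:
28*(-4 + 2)**2 + (-64 - 7)/(50 + 77) = 28*(-2)**2 - 71/127 = 28*4 - 71*1/127 = 112 - 71/127 = 14153/127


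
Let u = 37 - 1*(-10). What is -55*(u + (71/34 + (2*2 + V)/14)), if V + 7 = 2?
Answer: -320815/119 ≈ -2695.9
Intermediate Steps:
V = -5 (V = -7 + 2 = -5)
u = 47 (u = 37 + 10 = 47)
-55*(u + (71/34 + (2*2 + V)/14)) = -55*(47 + (71/34 + (2*2 - 5)/14)) = -55*(47 + (71*(1/34) + (4 - 5)*(1/14))) = -55*(47 + (71/34 - 1*1/14)) = -55*(47 + (71/34 - 1/14)) = -55*(47 + 240/119) = -55*5833/119 = -320815/119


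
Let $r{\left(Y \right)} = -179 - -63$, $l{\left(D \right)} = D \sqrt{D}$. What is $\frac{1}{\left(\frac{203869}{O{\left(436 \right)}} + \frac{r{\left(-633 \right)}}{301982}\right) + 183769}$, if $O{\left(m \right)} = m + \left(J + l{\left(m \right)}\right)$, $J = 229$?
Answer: $\frac{43173428644892665012757}{7933866673798436035373266720} - \frac{506617063683281401 \sqrt{109}}{7933866673798436035373266720} \approx 5.441 \cdot 10^{-6}$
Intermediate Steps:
$l{\left(D \right)} = D^{\frac{3}{2}}$
$r{\left(Y \right)} = -116$ ($r{\left(Y \right)} = -179 + 63 = -116$)
$O{\left(m \right)} = 229 + m + m^{\frac{3}{2}}$ ($O{\left(m \right)} = m + \left(229 + m^{\frac{3}{2}}\right) = 229 + m + m^{\frac{3}{2}}$)
$\frac{1}{\left(\frac{203869}{O{\left(436 \right)}} + \frac{r{\left(-633 \right)}}{301982}\right) + 183769} = \frac{1}{\left(\frac{203869}{229 + 436 + 436^{\frac{3}{2}}} - \frac{116}{301982}\right) + 183769} = \frac{1}{\left(\frac{203869}{229 + 436 + 872 \sqrt{109}} - \frac{58}{150991}\right) + 183769} = \frac{1}{\left(\frac{203869}{665 + 872 \sqrt{109}} - \frac{58}{150991}\right) + 183769} = \frac{1}{\left(- \frac{58}{150991} + \frac{203869}{665 + 872 \sqrt{109}}\right) + 183769} = \frac{1}{\frac{27747465021}{150991} + \frac{203869}{665 + 872 \sqrt{109}}}$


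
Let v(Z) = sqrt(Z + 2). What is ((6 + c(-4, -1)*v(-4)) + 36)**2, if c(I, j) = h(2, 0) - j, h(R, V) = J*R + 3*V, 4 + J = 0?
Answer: 1666 - 588*I*sqrt(2) ≈ 1666.0 - 831.56*I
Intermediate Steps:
J = -4 (J = -4 + 0 = -4)
h(R, V) = -4*R + 3*V
c(I, j) = -8 - j (c(I, j) = (-4*2 + 3*0) - j = (-8 + 0) - j = -8 - j)
v(Z) = sqrt(2 + Z)
((6 + c(-4, -1)*v(-4)) + 36)**2 = ((6 + (-8 - 1*(-1))*sqrt(2 - 4)) + 36)**2 = ((6 + (-8 + 1)*sqrt(-2)) + 36)**2 = ((6 - 7*I*sqrt(2)) + 36)**2 = (42 - 7*I*sqrt(2))**2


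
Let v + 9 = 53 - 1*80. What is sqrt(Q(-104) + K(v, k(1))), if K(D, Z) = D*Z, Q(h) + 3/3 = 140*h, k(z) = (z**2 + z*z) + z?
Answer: I*sqrt(14669) ≈ 121.12*I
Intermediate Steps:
k(z) = z + 2*z**2 (k(z) = (z**2 + z**2) + z = 2*z**2 + z = z + 2*z**2)
Q(h) = -1 + 140*h
v = -36 (v = -9 + (53 - 1*80) = -9 + (53 - 80) = -9 - 27 = -36)
sqrt(Q(-104) + K(v, k(1))) = sqrt((-1 + 140*(-104)) - 36*(1 + 2*1)) = sqrt((-1 - 14560) - 36*(1 + 2)) = sqrt(-14561 - 36*3) = sqrt(-14561 - 108) = sqrt(-14669) = I*sqrt(14669)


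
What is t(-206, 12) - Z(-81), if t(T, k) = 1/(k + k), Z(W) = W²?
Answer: -157463/24 ≈ -6561.0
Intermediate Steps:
t(T, k) = 1/(2*k)
t(-206, 12) - Z(-81) = (½)/12 - 1*(-81)² = (½)*(1/12) - 1*6561 = 1/24 - 6561 = -157463/24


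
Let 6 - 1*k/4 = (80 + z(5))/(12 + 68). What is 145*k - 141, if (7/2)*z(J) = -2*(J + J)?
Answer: 19603/7 ≈ 2800.4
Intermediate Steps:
z(J) = -8*J/7 (z(J) = 2*(-2*(J + J))/7 = 2*(-4*J)/7 = -8*J/7)
k = 142/7 (k = 24 - 4*(80 - 8/7*5)/(12 + 68) = 24 - 4*(80 - 40/7)/80 = 24 - 2080/(7*80) = 24 - 4*13/14 = 24 - 26/7 = 142/7 ≈ 20.286)
145*k - 141 = 145*(142/7) - 141 = 20590/7 - 141 = 19603/7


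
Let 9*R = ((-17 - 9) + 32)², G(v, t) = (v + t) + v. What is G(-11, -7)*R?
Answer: -116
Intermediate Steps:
G(v, t) = t + 2*v (G(v, t) = (t + v) + v = t + 2*v)
R = 4 (R = ((-17 - 9) + 32)²/9 = (-26 + 32)²/9 = (⅑)*6² = (⅑)*36 = 4)
G(-11, -7)*R = (-7 + 2*(-11))*4 = (-7 - 22)*4 = -29*4 = -116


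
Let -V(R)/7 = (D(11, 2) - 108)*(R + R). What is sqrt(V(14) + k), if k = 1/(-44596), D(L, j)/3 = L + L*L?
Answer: I*sqrt(28065990995341)/22298 ≈ 237.59*I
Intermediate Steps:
D(L, j) = 3*L + 3*L**2 (D(L, j) = 3*(L + L*L) = 3*(L + L**2) = 3*L + 3*L**2)
k = -1/44596 ≈ -2.2424e-5
V(R) = -4032*R (V(R) = -7*(3*11*(1 + 11) - 108)*(R + R) = -7*(3*11*12 - 108)*2*R = -7*(396 - 108)*2*R = -2016*2*R = -4032*R)
sqrt(V(14) + k) = sqrt(-4032*14 - 1/44596) = sqrt(-56448 - 1/44596) = sqrt(-2517355009/44596) = I*sqrt(28065990995341)/22298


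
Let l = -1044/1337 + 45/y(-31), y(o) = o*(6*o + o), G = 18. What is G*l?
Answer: -17904402/1284857 ≈ -13.935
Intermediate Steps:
y(o) = 7*o² (y(o) = o*(7*o) = 7*o²)
l = -994689/1284857 (l = -1044/1337 + 45/((7*(-31)²)) = -1044*1/1337 + 45/((7*961)) = -1044/1337 + 45/6727 = -994689/1284857 ≈ -0.77416)
G*l = 18*(-994689/1284857) = -17904402/1284857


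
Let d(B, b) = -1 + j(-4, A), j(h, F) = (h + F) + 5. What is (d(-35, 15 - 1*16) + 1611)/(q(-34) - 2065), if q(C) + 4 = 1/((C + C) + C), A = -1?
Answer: -164220/211039 ≈ -0.77815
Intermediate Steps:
j(h, F) = 5 + F + h (j(h, F) = (F + h) + 5 = 5 + F + h)
d(B, b) = -1 (d(B, b) = -1 + (5 - 1 - 4) = -1 + 0 = -1)
q(C) = -4 + 1/(3*C) (q(C) = -4 + 1/((C + C) + C) = -4 + 1/(2*C + C) = -4 + 1/(3*C))
(d(-35, 15 - 1*16) + 1611)/(q(-34) - 2065) = (-1 + 1611)/((-4 + (1/3)/(-34)) - 2065) = 1610/((-4 + (1/3)*(-1/34)) - 2065) = 1610/((-4 - 1/102) - 2065) = 1610/(-409/102 - 2065) = 1610/(-211039/102) = 1610*(-102/211039) = -164220/211039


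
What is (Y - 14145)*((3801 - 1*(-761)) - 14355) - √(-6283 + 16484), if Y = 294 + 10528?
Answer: 32542038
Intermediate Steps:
Y = 10822
(Y - 14145)*((3801 - 1*(-761)) - 14355) - √(-6283 + 16484) = (10822 - 14145)*((3801 - 1*(-761)) - 14355) - √(-6283 + 16484) = -3323*((3801 + 761) - 14355) - √10201 = -3323*(4562 - 14355) - 1*101 = -3323*(-9793) - 101 = 32542139 - 101 = 32542038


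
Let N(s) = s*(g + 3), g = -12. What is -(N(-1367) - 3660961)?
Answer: 3648658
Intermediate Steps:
N(s) = -9*s (N(s) = s*(-12 + 3) = s*(-9) = -9*s)
-(N(-1367) - 3660961) = -(-9*(-1367) - 3660961) = -(12303 - 3660961) = -1*(-3648658) = 3648658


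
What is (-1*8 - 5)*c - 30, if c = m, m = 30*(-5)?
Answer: 1920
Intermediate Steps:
m = -150
c = -150
(-1*8 - 5)*c - 30 = (-1*8 - 5)*(-150) - 30 = (-8 - 5)*(-150) - 30 = -13*(-150) - 30 = 1950 - 30 = 1920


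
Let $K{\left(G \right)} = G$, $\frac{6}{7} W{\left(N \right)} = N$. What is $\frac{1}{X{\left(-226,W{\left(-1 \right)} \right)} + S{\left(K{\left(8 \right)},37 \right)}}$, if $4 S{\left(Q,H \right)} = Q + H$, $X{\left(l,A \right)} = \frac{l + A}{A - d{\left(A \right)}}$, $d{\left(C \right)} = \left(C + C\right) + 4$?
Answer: $\frac{68}{6217} \approx 0.010938$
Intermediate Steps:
$d{\left(C \right)} = 4 + 2 C$ ($d{\left(C \right)} = 2 C + 4 = 4 + 2 C$)
$W{\left(N \right)} = \frac{7 N}{6}$
$X{\left(l,A \right)} = \frac{A + l}{-4 - A}$ ($X{\left(l,A \right)} = \frac{l + A}{A - \left(4 + 2 A\right)} = \frac{A + l}{A - \left(4 + 2 A\right)} = \frac{A + l}{-4 - A}$)
$S{\left(Q,H \right)} = \frac{H}{4} + \frac{Q}{4}$ ($S{\left(Q,H \right)} = \frac{Q + H}{4} = \frac{H + Q}{4} = \frac{H}{4} + \frac{Q}{4}$)
$\frac{1}{X{\left(-226,W{\left(-1 \right)} \right)} + S{\left(K{\left(8 \right)},37 \right)}} = \frac{1}{\frac{- \frac{7 \left(-1\right)}{6} - -226}{4 + \frac{7}{6} \left(-1\right)} + \left(\frac{1}{4} \cdot 37 + \frac{1}{4} \cdot 8\right)} = \frac{1}{\frac{\left(-1\right) \left(- \frac{7}{6}\right) + 226}{4 - \frac{7}{6}} + \left(\frac{37}{4} + 2\right)} = \frac{1}{\frac{\frac{7}{6} + 226}{\frac{17}{6}} + \frac{45}{4}} = \frac{1}{\frac{6}{17} \cdot \frac{1363}{6} + \frac{45}{4}} = \frac{1}{\frac{1363}{17} + \frac{45}{4}} = \frac{1}{\frac{6217}{68}} = \frac{68}{6217}$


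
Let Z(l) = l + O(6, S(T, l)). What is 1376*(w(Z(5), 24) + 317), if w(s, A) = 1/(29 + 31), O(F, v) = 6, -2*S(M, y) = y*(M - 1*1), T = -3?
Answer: 6543224/15 ≈ 4.3622e+5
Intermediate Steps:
S(M, y) = -y*(-1 + M)/2 (S(M, y) = -y*(M - 1*1)/2 = -y*(M - 1)/2 = -y*(-1 + M)/2)
Z(l) = 6 + l (Z(l) = l + 6 = 6 + l)
w(s, A) = 1/60
1376*(w(Z(5), 24) + 317) = 1376*(1/60 + 317) = 1376*(19021/60) = 6543224/15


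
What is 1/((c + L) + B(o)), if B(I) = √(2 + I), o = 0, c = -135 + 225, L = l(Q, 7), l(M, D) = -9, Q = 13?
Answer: 81/6559 - √2/6559 ≈ 0.012134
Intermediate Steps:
L = -9
c = 90
1/((c + L) + B(o)) = 1/((90 - 9) + √(2 + 0)) = 1/(81 + √2)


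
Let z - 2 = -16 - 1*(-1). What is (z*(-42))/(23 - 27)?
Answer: -273/2 ≈ -136.50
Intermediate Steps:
z = -13 (z = 2 + (-16 - 1*(-1)) = 2 + (-16 + 1) = 2 - 15 = -13)
(z*(-42))/(23 - 27) = (-13*(-42))/(23 - 27) = 546/(-4) = 546*(-¼) = -273/2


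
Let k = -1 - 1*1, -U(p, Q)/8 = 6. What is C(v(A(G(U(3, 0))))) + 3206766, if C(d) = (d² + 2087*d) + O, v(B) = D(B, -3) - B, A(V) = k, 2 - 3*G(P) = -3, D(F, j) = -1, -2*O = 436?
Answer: 3208636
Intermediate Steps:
O = -218 (O = -½*436 = -218)
U(p, Q) = -48 (U(p, Q) = -8*6 = -48)
G(P) = 5/3 (G(P) = ⅔ - ⅓*(-3) = ⅔ + 1 = 5/3)
k = -2 (k = -1 - 1 = -2)
A(V) = -2
v(B) = -1 - B
C(d) = -218 + d² + 2087*d (C(d) = (d² + 2087*d) - 218 = -218 + d² + 2087*d)
C(v(A(G(U(3, 0))))) + 3206766 = (-218 + (-1 - 1*(-2))² + 2087*(-1 - 1*(-2))) + 3206766 = (-218 + (-1 + 2)² + 2087*(-1 + 2)) + 3206766 = (-218 + 1² + 2087*1) + 3206766 = (-218 + 1 + 2087) + 3206766 = 1870 + 3206766 = 3208636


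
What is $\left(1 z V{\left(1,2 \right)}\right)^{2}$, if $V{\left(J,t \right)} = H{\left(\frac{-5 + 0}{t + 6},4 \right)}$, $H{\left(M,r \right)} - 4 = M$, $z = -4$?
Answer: $\frac{729}{4} \approx 182.25$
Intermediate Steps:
$H{\left(M,r \right)} = 4 + M$
$V{\left(J,t \right)} = 4 - \frac{5}{6 + t}$ ($V{\left(J,t \right)} = 4 + \frac{-5 + 0}{t + 6} = 4 - \frac{5}{6 + t}$)
$\left(1 z V{\left(1,2 \right)}\right)^{2} = \left(1 \left(-4\right) \frac{19 + 4 \cdot 2}{6 + 2}\right)^{2} = \left(- 4 \frac{19 + 8}{8}\right)^{2} = \left(- 4 \cdot \frac{1}{8} \cdot 27\right)^{2} = \left(\left(-4\right) \frac{27}{8}\right)^{2} = \left(- \frac{27}{2}\right)^{2} = \frac{729}{4}$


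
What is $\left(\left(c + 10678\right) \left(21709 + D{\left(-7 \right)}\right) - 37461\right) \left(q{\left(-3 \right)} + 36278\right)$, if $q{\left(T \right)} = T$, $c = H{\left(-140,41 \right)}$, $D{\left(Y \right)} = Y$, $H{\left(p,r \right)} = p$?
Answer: $8294576749125$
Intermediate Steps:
$c = -140$
$\left(\left(c + 10678\right) \left(21709 + D{\left(-7 \right)}\right) - 37461\right) \left(q{\left(-3 \right)} + 36278\right) = \left(\left(-140 + 10678\right) \left(21709 - 7\right) - 37461\right) \left(-3 + 36278\right) = \left(10538 \cdot 21702 - 37461\right) 36275 = \left(228695676 - 37461\right) 36275 = 228658215 \cdot 36275 = 8294576749125$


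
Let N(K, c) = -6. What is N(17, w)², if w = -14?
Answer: 36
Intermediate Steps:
N(17, w)² = (-6)² = 36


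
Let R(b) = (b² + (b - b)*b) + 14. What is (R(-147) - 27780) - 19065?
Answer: -25222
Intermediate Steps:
R(b) = 14 + b² (R(b) = (b² + 0*b) + 14 = (b² + 0) + 14 = b² + 14 = 14 + b²)
(R(-147) - 27780) - 19065 = ((14 + (-147)²) - 27780) - 19065 = ((14 + 21609) - 27780) - 19065 = (21623 - 27780) - 19065 = -6157 - 19065 = -25222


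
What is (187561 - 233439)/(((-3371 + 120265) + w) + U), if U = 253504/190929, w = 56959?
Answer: -302049678/1144614929 ≈ -0.26389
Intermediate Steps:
U = 253504/190929 (U = 253504*(1/190929) = 253504/190929 ≈ 1.3277)
(187561 - 233439)/(((-3371 + 120265) + w) + U) = (187561 - 233439)/(((-3371 + 120265) + 56959) + 253504/190929) = -45878/((116894 + 56959) + 253504/190929) = -45878/(173853 + 253504/190929) = -45878/33193832941/190929 = -45878*190929/33193832941 = -302049678/1144614929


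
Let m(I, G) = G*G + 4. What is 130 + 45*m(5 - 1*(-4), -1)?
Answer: 355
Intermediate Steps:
m(I, G) = 4 + G² (m(I, G) = G² + 4 = 4 + G²)
130 + 45*m(5 - 1*(-4), -1) = 130 + 45*(4 + (-1)²) = 130 + 45*(4 + 1) = 130 + 45*5 = 130 + 225 = 355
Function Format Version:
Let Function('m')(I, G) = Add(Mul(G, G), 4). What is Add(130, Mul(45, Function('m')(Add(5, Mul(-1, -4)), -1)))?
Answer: 355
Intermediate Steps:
Function('m')(I, G) = Add(4, Pow(G, 2)) (Function('m')(I, G) = Add(Pow(G, 2), 4) = Add(4, Pow(G, 2)))
Add(130, Mul(45, Function('m')(Add(5, Mul(-1, -4)), -1))) = Add(130, Mul(45, Add(4, Pow(-1, 2)))) = Add(130, Mul(45, Add(4, 1))) = Add(130, Mul(45, 5)) = Add(130, 225) = 355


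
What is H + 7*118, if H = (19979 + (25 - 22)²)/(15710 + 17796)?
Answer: 13847972/16753 ≈ 826.60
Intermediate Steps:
H = 9994/16753 (H = (19979 + 3²)/33506 = (19979 + 9)*(1/33506) = 19988*(1/33506) = 9994/16753 ≈ 0.59655)
H + 7*118 = 9994/16753 + 7*118 = 9994/16753 + 826 = 13847972/16753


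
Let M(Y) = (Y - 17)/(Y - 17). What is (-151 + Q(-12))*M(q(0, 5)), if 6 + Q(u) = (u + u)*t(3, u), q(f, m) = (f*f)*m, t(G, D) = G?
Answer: -229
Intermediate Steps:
q(f, m) = m*f² (q(f, m) = f²*m = m*f²)
M(Y) = 1 (M(Y) = (-17 + Y)/(-17 + Y) = 1)
Q(u) = -6 + 6*u (Q(u) = -6 + (u + u)*3 = -6 + (2*u)*3 = -6 + 6*u)
(-151 + Q(-12))*M(q(0, 5)) = (-151 + (-6 + 6*(-12)))*1 = (-151 + (-6 - 72))*1 = (-151 - 78)*1 = -229*1 = -229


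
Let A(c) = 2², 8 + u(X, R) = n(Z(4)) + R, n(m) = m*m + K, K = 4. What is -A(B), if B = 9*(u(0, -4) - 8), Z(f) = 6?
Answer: -4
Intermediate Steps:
n(m) = 4 + m² (n(m) = m*m + 4 = m² + 4 = 4 + m²)
u(X, R) = 32 + R (u(X, R) = -8 + ((4 + 6²) + R) = -8 + ((4 + 36) + R) = -8 + (40 + R) = 32 + R)
B = 180 (B = 9*((32 - 4) - 8) = 9*(28 - 8) = 9*20 = 180)
A(c) = 4
-A(B) = -1*4 = -4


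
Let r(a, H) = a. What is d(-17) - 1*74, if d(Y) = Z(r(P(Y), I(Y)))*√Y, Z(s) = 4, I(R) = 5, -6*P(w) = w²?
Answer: -74 + 4*I*√17 ≈ -74.0 + 16.492*I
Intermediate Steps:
P(w) = -w²/6
d(Y) = 4*√Y
d(-17) - 1*74 = 4*√(-17) - 1*74 = 4*(I*√17) - 74 = 4*I*√17 - 74 = -74 + 4*I*√17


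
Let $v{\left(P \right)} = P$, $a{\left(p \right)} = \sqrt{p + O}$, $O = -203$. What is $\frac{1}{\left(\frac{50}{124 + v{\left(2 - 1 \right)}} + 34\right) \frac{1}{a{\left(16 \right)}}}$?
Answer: $\frac{5 i \sqrt{187}}{172} \approx 0.39752 i$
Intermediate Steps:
$a{\left(p \right)} = \sqrt{-203 + p}$ ($a{\left(p \right)} = \sqrt{p - 203} = \sqrt{-203 + p}$)
$\frac{1}{\left(\frac{50}{124 + v{\left(2 - 1 \right)}} + 34\right) \frac{1}{a{\left(16 \right)}}} = \frac{1}{\left(\frac{50}{124 + \left(2 - 1\right)} + 34\right) \frac{1}{\sqrt{-203 + 16}}} = \frac{1}{\left(\frac{50}{124 + \left(2 - 1\right)} + 34\right) \frac{1}{\sqrt{-187}}} = \frac{1}{\left(\frac{50}{124 + 1} + 34\right) \frac{1}{i \sqrt{187}}} = \frac{1}{\left(\frac{50}{125} + 34\right) \left(- \frac{i \sqrt{187}}{187}\right)} = \frac{1}{\left(50 \cdot \frac{1}{125} + 34\right) \left(- \frac{i \sqrt{187}}{187}\right)} = \frac{1}{\left(\frac{2}{5} + 34\right) \left(- \frac{i \sqrt{187}}{187}\right)} = \frac{1}{\frac{172}{5} \left(- \frac{i \sqrt{187}}{187}\right)} = \frac{1}{\left(- \frac{172}{935}\right) i \sqrt{187}} = \frac{5 i \sqrt{187}}{172}$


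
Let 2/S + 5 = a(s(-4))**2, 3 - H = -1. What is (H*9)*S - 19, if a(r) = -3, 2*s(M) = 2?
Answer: -1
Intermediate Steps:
H = 4 (H = 3 - 1*(-1) = 3 + 1 = 4)
s(M) = 1 (s(M) = (1/2)*2 = 1)
S = 1/2 (S = 2/(-5 + (-3)**2) = 2/(-5 + 9) = 2/4 = 2*(1/4) = 1/2 ≈ 0.50000)
(H*9)*S - 19 = (4*9)*(1/2) - 19 = 36*(1/2) - 19 = 18 - 19 = -1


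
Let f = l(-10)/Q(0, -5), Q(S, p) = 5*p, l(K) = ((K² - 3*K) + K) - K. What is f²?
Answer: 676/25 ≈ 27.040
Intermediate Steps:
l(K) = K² - 3*K (l(K) = (K² - 2*K) - K = K² - 3*K)
f = -26/5 (f = (-10*(-3 - 10))/((5*(-5))) = -10*(-13)/(-25) = 130*(-1/25) = -26/5 ≈ -5.2000)
f² = (-26/5)² = 676/25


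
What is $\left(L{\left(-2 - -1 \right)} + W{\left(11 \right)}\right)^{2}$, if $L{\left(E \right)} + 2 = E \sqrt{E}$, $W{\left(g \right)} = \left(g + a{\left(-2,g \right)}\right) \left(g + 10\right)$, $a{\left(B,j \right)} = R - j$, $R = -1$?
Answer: $\left(23 + i\right)^{2} \approx 528.0 + 46.0 i$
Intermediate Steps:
$a{\left(B,j \right)} = -1 - j$
$W{\left(g \right)} = -10 - g$ ($W{\left(g \right)} = \left(g - \left(1 + g\right)\right) \left(g + 10\right) = - (10 + g) = -10 - g$)
$L{\left(E \right)} = -2 + E^{\frac{3}{2}}$ ($L{\left(E \right)} = -2 + E \sqrt{E} = -2 + E^{\frac{3}{2}}$)
$\left(L{\left(-2 - -1 \right)} + W{\left(11 \right)}\right)^{2} = \left(\left(-2 + \left(-2 - -1\right)^{\frac{3}{2}}\right) - 21\right)^{2} = \left(\left(-2 + \left(-2 + 1\right)^{\frac{3}{2}}\right) - 21\right)^{2} = \left(\left(-2 + \left(-1\right)^{\frac{3}{2}}\right) - 21\right)^{2} = \left(\left(-2 - i\right) - 21\right)^{2} = \left(-23 - i\right)^{2}$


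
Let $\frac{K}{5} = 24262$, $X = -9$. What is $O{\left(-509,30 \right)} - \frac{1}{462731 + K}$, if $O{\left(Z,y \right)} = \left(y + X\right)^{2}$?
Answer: $\frac{257562080}{584041} \approx 441.0$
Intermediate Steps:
$K = 121310$ ($K = 5 \cdot 24262 = 121310$)
$O{\left(Z,y \right)} = \left(-9 + y\right)^{2}$ ($O{\left(Z,y \right)} = \left(y - 9\right)^{2} = \left(-9 + y\right)^{2}$)
$O{\left(-509,30 \right)} - \frac{1}{462731 + K} = \left(-9 + 30\right)^{2} - \frac{1}{462731 + 121310} = 21^{2} - \frac{1}{584041} = 441 - \frac{1}{584041} = \frac{257562080}{584041}$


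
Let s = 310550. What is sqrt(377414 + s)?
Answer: 2*sqrt(171991) ≈ 829.44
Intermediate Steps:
sqrt(377414 + s) = sqrt(377414 + 310550) = sqrt(687964) = 2*sqrt(171991)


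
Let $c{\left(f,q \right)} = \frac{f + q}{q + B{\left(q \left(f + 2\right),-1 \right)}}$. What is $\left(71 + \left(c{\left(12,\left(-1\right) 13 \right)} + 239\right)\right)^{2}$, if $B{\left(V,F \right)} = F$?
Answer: $\frac{18844281}{196} \approx 96144.0$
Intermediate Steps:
$c{\left(f,q \right)} = \frac{f + q}{-1 + q}$ ($c{\left(f,q \right)} = \frac{f + q}{q - 1} = \frac{f + q}{-1 + q}$)
$\left(71 + \left(c{\left(12,\left(-1\right) 13 \right)} + 239\right)\right)^{2} = \left(71 + \left(\frac{12 - 13}{-1 - 13} + 239\right)\right)^{2} = \left(71 + \left(\frac{1}{-14} \left(-1\right) + 239\right)\right)^{2} = \left(71 + \left(\left(- \frac{1}{14}\right) \left(-1\right) + 239\right)\right)^{2} = \left(71 + \left(\frac{1}{14} + 239\right)\right)^{2} = \left(71 + \frac{3347}{14}\right)^{2} = \left(\frac{4341}{14}\right)^{2} = \frac{18844281}{196}$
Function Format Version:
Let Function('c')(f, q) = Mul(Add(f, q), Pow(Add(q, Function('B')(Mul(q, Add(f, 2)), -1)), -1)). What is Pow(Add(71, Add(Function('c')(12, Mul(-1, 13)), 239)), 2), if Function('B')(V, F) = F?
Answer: Rational(18844281, 196) ≈ 96144.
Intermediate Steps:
Function('c')(f, q) = Mul(Pow(Add(-1, q), -1), Add(f, q)) (Function('c')(f, q) = Mul(Add(f, q), Pow(Add(q, -1), -1)) = Mul(Add(f, q), Pow(Add(-1, q), -1)) = Mul(Pow(Add(-1, q), -1), Add(f, q)))
Pow(Add(71, Add(Function('c')(12, Mul(-1, 13)), 239)), 2) = Pow(Add(71, Add(Mul(Pow(Add(-1, Mul(-1, 13)), -1), Add(12, Mul(-1, 13))), 239)), 2) = Pow(Add(71, Add(Mul(Pow(Add(-1, -13), -1), Add(12, -13)), 239)), 2) = Pow(Add(71, Add(Mul(Pow(-14, -1), -1), 239)), 2) = Pow(Add(71, Add(Mul(Rational(-1, 14), -1), 239)), 2) = Pow(Add(71, Add(Rational(1, 14), 239)), 2) = Pow(Add(71, Rational(3347, 14)), 2) = Pow(Rational(4341, 14), 2) = Rational(18844281, 196)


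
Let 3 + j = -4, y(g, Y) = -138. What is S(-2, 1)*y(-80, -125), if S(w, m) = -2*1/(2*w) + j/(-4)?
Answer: -621/2 ≈ -310.50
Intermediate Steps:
j = -7 (j = -3 - 4 = -7)
S(w, m) = 7/4 - 1/w (S(w, m) = -2*1/(2*w) - 7/(-4) = -2*1/(2*w) - 7*(-¼) = -1/w + 7/4 = 7/4 - 1/w)
S(-2, 1)*y(-80, -125) = (7/4 - 1/(-2))*(-138) = (7/4 - 1*(-½))*(-138) = (7/4 + ½)*(-138) = (9/4)*(-138) = -621/2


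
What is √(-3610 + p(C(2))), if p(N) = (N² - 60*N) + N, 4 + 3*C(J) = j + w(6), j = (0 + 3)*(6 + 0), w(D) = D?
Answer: I*√35630/3 ≈ 62.92*I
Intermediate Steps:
j = 18 (j = 3*6 = 18)
C(J) = 20/3 (C(J) = -4/3 + (18 + 6)/3 = -4/3 + (⅓)*24 = -4/3 + 8 = 20/3)
p(N) = N² - 59*N
√(-3610 + p(C(2))) = √(-3610 + 20*(-59 + 20/3)/3) = √(-3610 + (20/3)*(-157/3)) = √(-3610 - 3140/9) = √(-35630/9) = I*√35630/3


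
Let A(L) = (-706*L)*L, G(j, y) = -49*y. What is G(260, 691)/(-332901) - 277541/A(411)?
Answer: 458928661175/4411242521514 ≈ 0.10404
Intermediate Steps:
A(L) = -706*L²
G(260, 691)/(-332901) - 277541/A(411) = -49*691/(-332901) - 277541/((-706*411²)) = -33859*(-1/332901) - 277541/((-706*168921)) = 33859/332901 - 277541/(-119258226) = 33859/332901 - 277541*(-1/119258226) = 33859/332901 + 277541/119258226 = 458928661175/4411242521514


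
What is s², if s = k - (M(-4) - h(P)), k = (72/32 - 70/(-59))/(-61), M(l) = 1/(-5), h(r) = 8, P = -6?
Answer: 343608164761/5181120400 ≈ 66.319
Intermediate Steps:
M(l) = -⅕
k = -811/14396 (k = (72*(1/32) - 70*(-1/59))*(-1/61) = (9/4 + 70/59)*(-1/61) = (811/236)*(-1/61) = -811/14396 ≈ -0.056335)
s = 586181/71980 (s = -811/14396 - (-⅕ - 1*8) = -811/14396 - (-⅕ - 8) = -811/14396 - 1*(-41/5) = -811/14396 + 41/5 = 586181/71980 ≈ 8.1437)
s² = (586181/71980)² = 343608164761/5181120400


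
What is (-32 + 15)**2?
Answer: 289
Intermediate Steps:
(-32 + 15)**2 = (-17)**2 = 289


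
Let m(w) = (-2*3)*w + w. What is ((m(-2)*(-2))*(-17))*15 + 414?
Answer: 5514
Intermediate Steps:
m(w) = -5*w (m(w) = -6*w + w = -5*w)
((m(-2)*(-2))*(-17))*15 + 414 = ((-5*(-2)*(-2))*(-17))*15 + 414 = ((10*(-2))*(-17))*15 + 414 = -20*(-17)*15 + 414 = 340*15 + 414 = 5100 + 414 = 5514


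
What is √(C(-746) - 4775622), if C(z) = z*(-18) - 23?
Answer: I*√4762217 ≈ 2182.3*I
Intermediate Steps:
C(z) = -23 - 18*z (C(z) = -18*z - 23 = -23 - 18*z)
√(C(-746) - 4775622) = √((-23 - 18*(-746)) - 4775622) = √((-23 + 13428) - 4775622) = √(13405 - 4775622) = √(-4762217) = I*√4762217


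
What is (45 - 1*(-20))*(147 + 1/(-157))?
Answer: 1500070/157 ≈ 9554.6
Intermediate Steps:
(45 - 1*(-20))*(147 + 1/(-157)) = (45 + 20)*(147 - 1/157) = 65*(23078/157) = 1500070/157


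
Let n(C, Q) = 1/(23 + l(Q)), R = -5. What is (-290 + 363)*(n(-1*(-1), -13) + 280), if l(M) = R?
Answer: 367993/18 ≈ 20444.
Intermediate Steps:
l(M) = -5
n(C, Q) = 1/18 (n(C, Q) = 1/(23 - 5) = 1/18)
(-290 + 363)*(n(-1*(-1), -13) + 280) = (-290 + 363)*(1/18 + 280) = 73*(5041/18) = 367993/18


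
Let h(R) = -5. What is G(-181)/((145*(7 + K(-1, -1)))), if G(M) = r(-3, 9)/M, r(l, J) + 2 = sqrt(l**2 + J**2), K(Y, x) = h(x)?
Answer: 1/26245 - 3*sqrt(10)/52490 ≈ -0.00014263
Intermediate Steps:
K(Y, x) = -5
r(l, J) = -2 + sqrt(J**2 + l**2) (r(l, J) = -2 + sqrt(l**2 + J**2) = -2 + sqrt(J**2 + l**2))
G(M) = (-2 + 3*sqrt(10))/M (G(M) = (-2 + sqrt(9**2 + (-3)**2))/M = (-2 + sqrt(81 + 9))/M = (-2 + sqrt(90))/M = (-2 + 3*sqrt(10))/M)
G(-181)/((145*(7 + K(-1, -1)))) = ((-2 + 3*sqrt(10))/(-181))/((145*(7 - 5))) = (-(-2 + 3*sqrt(10))/181)/((145*2)) = (2/181 - 3*sqrt(10)/181)/290 = (2/181 - 3*sqrt(10)/181)*(1/290) = 1/26245 - 3*sqrt(10)/52490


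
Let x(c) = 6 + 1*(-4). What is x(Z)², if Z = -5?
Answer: 4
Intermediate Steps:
x(c) = 2 (x(c) = 6 - 4 = 2)
x(Z)² = 2² = 4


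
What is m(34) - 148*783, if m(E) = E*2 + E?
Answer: -115782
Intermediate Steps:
m(E) = 3*E (m(E) = 2*E + E = 3*E)
m(34) - 148*783 = 3*34 - 148*783 = 102 - 115884 = -115782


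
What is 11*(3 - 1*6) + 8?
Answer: -25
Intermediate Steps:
11*(3 - 1*6) + 8 = 11*(3 - 6) + 8 = 11*(-3) + 8 = -33 + 8 = -25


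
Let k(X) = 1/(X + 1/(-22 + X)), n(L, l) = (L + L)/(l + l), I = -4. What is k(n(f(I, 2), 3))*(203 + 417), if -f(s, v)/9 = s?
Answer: 6200/119 ≈ 52.101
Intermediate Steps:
f(s, v) = -9*s
n(L, l) = L/l (n(L, l) = (2*L)/((2*l)) = (2*L)*(1/(2*l)) = L/l)
k(n(f(I, 2), 3))*(203 + 417) = ((-22 - 9*(-4)/3)/(1 + (-9*(-4)/3)² - 22*(-9*(-4))/3))*(203 + 417) = ((-22 + 36*(⅓))/(1 + (36*(⅓))² - 792/3))*620 = ((-22 + 12)/(1 + 12² - 22*12))*620 = (-10/(1 + 144 - 264))*620 = (-10/(-119))*620 = -1/119*(-10)*620 = (10/119)*620 = 6200/119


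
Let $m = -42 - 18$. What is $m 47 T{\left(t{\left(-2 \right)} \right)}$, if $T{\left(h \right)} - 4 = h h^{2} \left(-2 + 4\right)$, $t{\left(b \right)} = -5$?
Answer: $693720$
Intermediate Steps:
$T{\left(h \right)} = 4 + 2 h^{3}$ ($T{\left(h \right)} = 4 + h h^{2} \left(-2 + 4\right) = 4 + h^{3} \cdot 2 = 4 + 2 h^{3}$)
$m = -60$ ($m = -42 - 18 = -60$)
$m 47 T{\left(t{\left(-2 \right)} \right)} = \left(-60\right) 47 \left(4 + 2 \left(-5\right)^{3}\right) = - 2820 \left(4 + 2 \left(-125\right)\right) = - 2820 \left(4 - 250\right) = \left(-2820\right) \left(-246\right) = 693720$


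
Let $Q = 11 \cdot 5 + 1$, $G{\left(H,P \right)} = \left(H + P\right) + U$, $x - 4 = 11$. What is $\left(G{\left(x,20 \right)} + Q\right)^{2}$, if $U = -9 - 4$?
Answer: $6084$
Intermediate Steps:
$x = 15$ ($x = 4 + 11 = 15$)
$U = -13$
$G{\left(H,P \right)} = -13 + H + P$ ($G{\left(H,P \right)} = \left(H + P\right) - 13 = -13 + H + P$)
$Q = 56$ ($Q = 55 + 1 = 56$)
$\left(G{\left(x,20 \right)} + Q\right)^{2} = \left(\left(-13 + 15 + 20\right) + 56\right)^{2} = \left(22 + 56\right)^{2} = 78^{2} = 6084$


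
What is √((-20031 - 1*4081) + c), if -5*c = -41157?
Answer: I*√397015/5 ≈ 126.02*I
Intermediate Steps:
c = 41157/5 (c = -⅕*(-41157) = 41157/5 ≈ 8231.4)
√((-20031 - 1*4081) + c) = √((-20031 - 1*4081) + 41157/5) = √((-20031 - 4081) + 41157/5) = √(-24112 + 41157/5) = √(-79403/5) = I*√397015/5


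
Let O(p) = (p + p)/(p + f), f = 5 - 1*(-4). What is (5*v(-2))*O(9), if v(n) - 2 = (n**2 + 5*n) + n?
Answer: -30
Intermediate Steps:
f = 9 (f = 5 + 4 = 9)
O(p) = 2*p/(9 + p) (O(p) = (p + p)/(p + 9) = (2*p)/(9 + p) = 2*p/(9 + p))
v(n) = 2 + n**2 + 6*n (v(n) = 2 + ((n**2 + 5*n) + n) = 2 + (n**2 + 6*n) = 2 + n**2 + 6*n)
(5*v(-2))*O(9) = (5*(2 + (-2)**2 + 6*(-2)))*(2*9/(9 + 9)) = (5*(2 + 4 - 12))*(2*9/18) = (5*(-6))*(2*9*(1/18)) = -30*1 = -30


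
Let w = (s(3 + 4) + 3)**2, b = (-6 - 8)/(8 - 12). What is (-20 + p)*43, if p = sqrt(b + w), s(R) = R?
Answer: -860 + 129*sqrt(46)/2 ≈ -422.54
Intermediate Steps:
b = 7/2 (b = -14/(-4) = -14*(-1/4) = 7/2 ≈ 3.5000)
w = 100 (w = ((3 + 4) + 3)**2 = (7 + 3)**2 = 10**2 = 100)
p = 3*sqrt(46)/2 (p = sqrt(7/2 + 100) = sqrt(207/2) = 3*sqrt(46)/2 ≈ 10.173)
(-20 + p)*43 = (-20 + 3*sqrt(46)/2)*43 = -860 + 129*sqrt(46)/2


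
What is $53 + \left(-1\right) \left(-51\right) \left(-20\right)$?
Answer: $-967$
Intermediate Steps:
$53 + \left(-1\right) \left(-51\right) \left(-20\right) = 53 + 51 \left(-20\right) = 53 - 1020 = -967$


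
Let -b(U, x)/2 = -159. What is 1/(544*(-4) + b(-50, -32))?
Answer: -1/1858 ≈ -0.00053821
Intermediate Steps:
b(U, x) = 318 (b(U, x) = -2*(-159) = 318)
1/(544*(-4) + b(-50, -32)) = 1/(544*(-4) + 318) = 1/(-2176 + 318) = 1/(-1858) = -1/1858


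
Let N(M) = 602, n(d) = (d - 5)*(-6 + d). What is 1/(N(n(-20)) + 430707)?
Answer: 1/431309 ≈ 2.3185e-6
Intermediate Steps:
n(d) = (-6 + d)*(-5 + d) (n(d) = (-5 + d)*(-6 + d) = (-6 + d)*(-5 + d))
1/(N(n(-20)) + 430707) = 1/(602 + 430707) = 1/431309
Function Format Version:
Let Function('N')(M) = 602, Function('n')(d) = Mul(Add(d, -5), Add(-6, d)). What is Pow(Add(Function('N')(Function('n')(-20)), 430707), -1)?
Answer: Rational(1, 431309) ≈ 2.3185e-6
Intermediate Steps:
Function('n')(d) = Mul(Add(-6, d), Add(-5, d)) (Function('n')(d) = Mul(Add(-5, d), Add(-6, d)) = Mul(Add(-6, d), Add(-5, d)))
Pow(Add(Function('N')(Function('n')(-20)), 430707), -1) = Pow(Add(602, 430707), -1) = Pow(431309, -1) = Rational(1, 431309)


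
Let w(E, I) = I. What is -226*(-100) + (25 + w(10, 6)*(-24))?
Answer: 22481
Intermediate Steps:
-226*(-100) + (25 + w(10, 6)*(-24)) = -226*(-100) + (25 + 6*(-24)) = 22600 + (25 - 144) = 22600 - 119 = 22481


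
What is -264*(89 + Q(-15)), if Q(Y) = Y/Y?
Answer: -23760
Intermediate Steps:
Q(Y) = 1
-264*(89 + Q(-15)) = -264*(89 + 1) = -264*90 = -23760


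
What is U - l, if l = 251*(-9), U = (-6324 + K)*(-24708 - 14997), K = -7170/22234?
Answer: 2791584122868/11117 ≈ 2.5111e+8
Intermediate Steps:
K = -3585/11117 (K = -7170*1/22234 = -3585/11117 ≈ -0.32248)
U = 2791559009565/11117 (U = (-6324 - 3585/11117)*(-24708 - 14997) = -70307493/11117*(-39705) = 2791559009565/11117 ≈ 2.5111e+8)
l = -2259
U - l = 2791559009565/11117 - 1*(-2259) = 2791559009565/11117 + 2259 = 2791584122868/11117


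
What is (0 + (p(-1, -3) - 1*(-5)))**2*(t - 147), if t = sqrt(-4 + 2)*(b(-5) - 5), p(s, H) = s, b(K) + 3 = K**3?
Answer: -2352 - 2128*I*sqrt(2) ≈ -2352.0 - 3009.4*I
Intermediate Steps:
b(K) = -3 + K**3
t = -133*I*sqrt(2) (t = sqrt(-4 + 2)*((-3 + (-5)**3) - 5) = sqrt(-2)*((-3 - 125) - 5) = (I*sqrt(2))*(-128 - 5) = (I*sqrt(2))*(-133) = -133*I*sqrt(2) ≈ -188.09*I)
(0 + (p(-1, -3) - 1*(-5)))**2*(t - 147) = (0 + (-1 - 1*(-5)))**2*(-133*I*sqrt(2) - 147) = (0 + (-1 + 5))**2*(-147 - 133*I*sqrt(2)) = (0 + 4)**2*(-147 - 133*I*sqrt(2)) = 4**2*(-147 - 133*I*sqrt(2)) = 16*(-147 - 133*I*sqrt(2)) = -2352 - 2128*I*sqrt(2)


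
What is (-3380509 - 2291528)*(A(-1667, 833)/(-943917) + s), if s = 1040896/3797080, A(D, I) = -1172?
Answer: -33322191255969628/21334097395 ≈ -1.5619e+6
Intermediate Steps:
s = 130112/474635 (s = 1040896*(1/3797080) = 130112/474635 ≈ 0.27413)
(-3380509 - 2291528)*(A(-1667, 833)/(-943917) + s) = (-3380509 - 2291528)*(-1172/(-943917) + 130112/474635) = -5672037*(-1172*(-1/943917) + 130112/474635) = -5672037*(1172/943917 + 130112/474635) = -5672037*123371200924/448016045295 = -33322191255969628/21334097395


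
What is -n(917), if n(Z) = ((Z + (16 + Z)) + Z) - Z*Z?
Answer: 838122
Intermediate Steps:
n(Z) = 16 - Z**2 + 3*Z (n(Z) = ((16 + 2*Z) + Z) - Z**2 = (16 + 3*Z) - Z**2 = 16 - Z**2 + 3*Z)
-n(917) = -(16 - 1*917**2 + 3*917) = -(16 - 1*840889 + 2751) = -(16 - 840889 + 2751) = -1*(-838122) = 838122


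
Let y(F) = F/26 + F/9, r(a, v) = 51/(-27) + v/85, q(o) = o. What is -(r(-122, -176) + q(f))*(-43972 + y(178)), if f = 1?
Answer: -11640602776/89505 ≈ -1.3006e+5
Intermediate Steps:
r(a, v) = -17/9 + v/85 (r(a, v) = 51*(-1/27) + v*(1/85) = -17/9 + v/85)
y(F) = 35*F/234 (y(F) = F*(1/26) + F*(⅑) = F/26 + F/9 = 35*F/234)
-(r(-122, -176) + q(f))*(-43972 + y(178)) = -((-17/9 + (1/85)*(-176)) + 1)*(-43972 + (35/234)*178) = -((-17/9 - 176/85) + 1)*(-43972 + 3115/117) = -(-3029/765 + 1)*(-5141609)/117 = -(-2264)*(-5141609)/(765*117) = -1*11640602776/89505 = -11640602776/89505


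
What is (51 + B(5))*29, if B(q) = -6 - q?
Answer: 1160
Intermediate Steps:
(51 + B(5))*29 = (51 + (-6 - 1*5))*29 = (51 + (-6 - 5))*29 = (51 - 11)*29 = 40*29 = 1160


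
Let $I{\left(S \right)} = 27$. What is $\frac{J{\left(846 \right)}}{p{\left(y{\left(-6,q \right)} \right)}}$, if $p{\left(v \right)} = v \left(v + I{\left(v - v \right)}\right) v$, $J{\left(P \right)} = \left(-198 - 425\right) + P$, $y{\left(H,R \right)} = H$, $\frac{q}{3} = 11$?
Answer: $\frac{223}{756} \approx 0.29497$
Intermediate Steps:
$q = 33$ ($q = 3 \cdot 11 = 33$)
$J{\left(P \right)} = -623 + P$
$p{\left(v \right)} = v^{2} \left(27 + v\right)$ ($p{\left(v \right)} = v \left(v + 27\right) v = v \left(27 + v\right) v = v^{2} \left(27 + v\right)$)
$\frac{J{\left(846 \right)}}{p{\left(y{\left(-6,q \right)} \right)}} = \frac{-623 + 846}{\left(-6\right)^{2} \left(27 - 6\right)} = \frac{223}{36 \cdot 21} = \frac{223}{756}$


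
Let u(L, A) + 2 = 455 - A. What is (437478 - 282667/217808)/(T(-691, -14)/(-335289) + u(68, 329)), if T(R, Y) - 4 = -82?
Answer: 10649440898026991/3018522225504 ≈ 3528.0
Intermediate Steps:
T(R, Y) = -78 (T(R, Y) = 4 - 82 = -78)
u(L, A) = 453 - A (u(L, A) = -2 + (455 - A) = 453 - A)
(437478 - 282667/217808)/(T(-691, -14)/(-335289) + u(68, 329)) = (437478 - 282667/217808)/(-78/(-335289) + (453 - 1*329)) = (437478 - 282667*1/217808)/(-78*(-1/335289) + (453 - 329)) = (437478 - 282667/217808)/(26/111763 + 124) = 95285925557/(217808*(13858638/111763)) = (95285925557/217808)*(111763/13858638) = 10649440898026991/3018522225504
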